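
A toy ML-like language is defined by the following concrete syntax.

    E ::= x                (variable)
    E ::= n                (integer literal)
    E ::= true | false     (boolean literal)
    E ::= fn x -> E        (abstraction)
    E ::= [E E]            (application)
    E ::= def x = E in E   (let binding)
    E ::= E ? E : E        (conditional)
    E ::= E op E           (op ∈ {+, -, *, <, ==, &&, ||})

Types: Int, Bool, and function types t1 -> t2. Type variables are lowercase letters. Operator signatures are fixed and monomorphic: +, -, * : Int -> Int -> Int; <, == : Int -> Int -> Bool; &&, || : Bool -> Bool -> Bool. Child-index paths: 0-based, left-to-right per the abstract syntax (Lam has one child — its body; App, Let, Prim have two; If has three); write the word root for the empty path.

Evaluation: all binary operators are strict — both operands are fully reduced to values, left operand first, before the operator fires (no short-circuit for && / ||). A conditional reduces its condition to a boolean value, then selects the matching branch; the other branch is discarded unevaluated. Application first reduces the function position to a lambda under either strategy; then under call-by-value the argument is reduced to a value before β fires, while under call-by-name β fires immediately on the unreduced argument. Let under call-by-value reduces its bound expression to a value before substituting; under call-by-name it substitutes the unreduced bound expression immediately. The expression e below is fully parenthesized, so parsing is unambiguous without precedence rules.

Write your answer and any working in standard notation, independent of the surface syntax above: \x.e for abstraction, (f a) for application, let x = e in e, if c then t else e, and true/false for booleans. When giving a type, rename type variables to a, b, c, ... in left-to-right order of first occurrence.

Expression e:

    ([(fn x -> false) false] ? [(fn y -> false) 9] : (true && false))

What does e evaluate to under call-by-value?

Trace:
step 0: (if ((\x.false) false) then ((\y.false) 9) else (true && false))
step 1: [beta@0] (if false then ((\y.false) 9) else (true && false))
step 2: [if@root] (true && false)
step 3: [delta@root] false

Answer: false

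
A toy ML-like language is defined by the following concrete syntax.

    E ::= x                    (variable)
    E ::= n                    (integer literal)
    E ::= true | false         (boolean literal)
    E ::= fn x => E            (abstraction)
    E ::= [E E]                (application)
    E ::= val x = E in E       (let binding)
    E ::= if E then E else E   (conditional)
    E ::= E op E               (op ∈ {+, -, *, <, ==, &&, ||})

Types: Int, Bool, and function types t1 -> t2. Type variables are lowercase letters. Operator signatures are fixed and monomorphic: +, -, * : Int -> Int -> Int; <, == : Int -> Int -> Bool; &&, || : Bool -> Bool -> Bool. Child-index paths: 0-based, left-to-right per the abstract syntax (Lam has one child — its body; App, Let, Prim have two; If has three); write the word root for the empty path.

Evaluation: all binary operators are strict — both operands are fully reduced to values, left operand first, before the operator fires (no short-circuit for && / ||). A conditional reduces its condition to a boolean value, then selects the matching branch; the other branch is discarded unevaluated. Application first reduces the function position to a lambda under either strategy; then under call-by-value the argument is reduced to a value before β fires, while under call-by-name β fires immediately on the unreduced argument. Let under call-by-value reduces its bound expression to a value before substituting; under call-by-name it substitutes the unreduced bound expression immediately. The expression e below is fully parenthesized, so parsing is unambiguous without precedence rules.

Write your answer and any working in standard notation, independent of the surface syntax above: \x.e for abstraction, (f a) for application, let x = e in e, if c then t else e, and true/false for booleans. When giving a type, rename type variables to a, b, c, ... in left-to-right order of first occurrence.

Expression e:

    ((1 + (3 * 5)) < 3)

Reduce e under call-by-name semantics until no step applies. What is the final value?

Answer: false

Derivation:
step 0: ((1 + (3 * 5)) < 3)
step 1: [delta@0.1] ((1 + 15) < 3)
step 2: [delta@0] (16 < 3)
step 3: [delta@root] false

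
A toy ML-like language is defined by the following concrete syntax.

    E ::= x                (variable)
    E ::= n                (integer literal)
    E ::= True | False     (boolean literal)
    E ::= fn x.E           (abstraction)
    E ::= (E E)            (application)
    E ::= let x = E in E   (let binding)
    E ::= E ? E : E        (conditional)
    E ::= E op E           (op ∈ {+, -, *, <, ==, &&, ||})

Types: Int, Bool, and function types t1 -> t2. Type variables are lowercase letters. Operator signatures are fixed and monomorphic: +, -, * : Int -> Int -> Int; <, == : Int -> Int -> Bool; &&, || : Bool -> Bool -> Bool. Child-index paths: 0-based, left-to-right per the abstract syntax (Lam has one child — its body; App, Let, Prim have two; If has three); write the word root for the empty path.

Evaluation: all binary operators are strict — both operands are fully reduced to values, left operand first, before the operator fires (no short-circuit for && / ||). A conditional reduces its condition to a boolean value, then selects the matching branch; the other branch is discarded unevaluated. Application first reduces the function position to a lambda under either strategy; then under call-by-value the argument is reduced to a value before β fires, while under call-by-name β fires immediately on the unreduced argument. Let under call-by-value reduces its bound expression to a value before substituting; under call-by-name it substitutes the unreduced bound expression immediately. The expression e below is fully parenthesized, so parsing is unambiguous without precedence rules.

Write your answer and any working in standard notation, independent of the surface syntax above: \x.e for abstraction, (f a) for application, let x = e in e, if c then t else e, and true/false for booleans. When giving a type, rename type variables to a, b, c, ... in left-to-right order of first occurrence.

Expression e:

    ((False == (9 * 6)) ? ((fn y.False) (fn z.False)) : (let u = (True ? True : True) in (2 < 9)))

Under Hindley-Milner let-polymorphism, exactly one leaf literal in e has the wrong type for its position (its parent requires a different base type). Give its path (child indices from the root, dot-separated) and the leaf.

Answer: 0.0 : false

Trace:
  unify Bool ~ Int
  FAIL: mismatch Bool ~ Int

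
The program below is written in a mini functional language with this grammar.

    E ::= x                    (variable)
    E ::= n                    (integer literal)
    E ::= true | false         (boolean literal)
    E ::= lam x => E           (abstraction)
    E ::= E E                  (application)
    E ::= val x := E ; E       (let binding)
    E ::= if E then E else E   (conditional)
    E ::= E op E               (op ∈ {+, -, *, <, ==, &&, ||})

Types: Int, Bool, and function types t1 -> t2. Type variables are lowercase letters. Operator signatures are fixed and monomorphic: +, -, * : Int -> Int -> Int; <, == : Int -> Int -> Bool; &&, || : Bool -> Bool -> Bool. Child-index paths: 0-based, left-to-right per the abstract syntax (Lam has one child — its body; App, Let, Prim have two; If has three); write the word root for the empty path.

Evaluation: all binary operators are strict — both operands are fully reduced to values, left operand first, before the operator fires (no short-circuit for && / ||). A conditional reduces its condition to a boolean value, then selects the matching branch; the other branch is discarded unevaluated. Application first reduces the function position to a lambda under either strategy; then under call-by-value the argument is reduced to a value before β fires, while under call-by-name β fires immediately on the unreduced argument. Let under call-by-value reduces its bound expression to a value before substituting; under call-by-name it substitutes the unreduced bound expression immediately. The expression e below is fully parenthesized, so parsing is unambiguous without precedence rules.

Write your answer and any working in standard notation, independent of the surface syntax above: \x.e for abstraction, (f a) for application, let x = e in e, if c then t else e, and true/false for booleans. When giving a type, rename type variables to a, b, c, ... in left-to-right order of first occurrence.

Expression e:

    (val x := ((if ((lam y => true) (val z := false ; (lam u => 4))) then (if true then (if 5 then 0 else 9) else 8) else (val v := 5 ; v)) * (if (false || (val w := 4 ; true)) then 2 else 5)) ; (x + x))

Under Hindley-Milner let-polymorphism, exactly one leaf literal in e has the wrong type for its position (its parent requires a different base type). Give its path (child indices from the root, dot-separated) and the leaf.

Answer: 0.0.1.1.0 : 5

Trace:
\y._ : a -> Bool
let z : Bool
\u._ : b -> Int
  unify a -> Bool ~ (b -> Int) -> c
  unify a ~ b -> Int
  unify Bool ~ c
_ _ : Bool
  unify Bool ~ Bool
  unify Bool ~ Bool
  unify Int ~ Bool
  FAIL: mismatch Int ~ Bool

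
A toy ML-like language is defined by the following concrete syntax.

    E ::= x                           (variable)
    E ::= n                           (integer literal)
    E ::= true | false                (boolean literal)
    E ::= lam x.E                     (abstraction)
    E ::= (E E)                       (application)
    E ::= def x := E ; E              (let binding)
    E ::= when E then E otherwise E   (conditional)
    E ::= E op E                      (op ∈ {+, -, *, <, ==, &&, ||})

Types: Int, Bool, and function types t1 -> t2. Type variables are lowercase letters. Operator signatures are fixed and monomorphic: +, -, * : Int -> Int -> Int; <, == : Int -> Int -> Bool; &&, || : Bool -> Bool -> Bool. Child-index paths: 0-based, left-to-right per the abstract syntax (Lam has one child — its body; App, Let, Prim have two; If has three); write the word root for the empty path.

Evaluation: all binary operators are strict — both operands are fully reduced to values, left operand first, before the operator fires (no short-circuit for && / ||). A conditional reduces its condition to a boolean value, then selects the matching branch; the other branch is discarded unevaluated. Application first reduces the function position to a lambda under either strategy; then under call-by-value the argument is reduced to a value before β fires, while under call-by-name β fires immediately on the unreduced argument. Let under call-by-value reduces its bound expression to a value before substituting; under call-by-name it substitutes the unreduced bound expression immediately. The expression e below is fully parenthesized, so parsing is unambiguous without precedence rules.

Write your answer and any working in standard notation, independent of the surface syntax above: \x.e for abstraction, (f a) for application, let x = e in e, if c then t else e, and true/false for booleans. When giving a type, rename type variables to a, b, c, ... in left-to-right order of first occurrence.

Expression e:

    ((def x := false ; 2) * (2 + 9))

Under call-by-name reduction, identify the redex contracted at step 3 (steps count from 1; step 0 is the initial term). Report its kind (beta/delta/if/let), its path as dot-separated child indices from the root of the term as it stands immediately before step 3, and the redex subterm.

Working:
step 0: ((let x = false in 2) * (2 + 9))
step 1: [let@0] (2 * (2 + 9))
step 2: [delta@1] (2 * 11)
step 3: [delta@root] 22

Answer: delta at root : (2 * 11)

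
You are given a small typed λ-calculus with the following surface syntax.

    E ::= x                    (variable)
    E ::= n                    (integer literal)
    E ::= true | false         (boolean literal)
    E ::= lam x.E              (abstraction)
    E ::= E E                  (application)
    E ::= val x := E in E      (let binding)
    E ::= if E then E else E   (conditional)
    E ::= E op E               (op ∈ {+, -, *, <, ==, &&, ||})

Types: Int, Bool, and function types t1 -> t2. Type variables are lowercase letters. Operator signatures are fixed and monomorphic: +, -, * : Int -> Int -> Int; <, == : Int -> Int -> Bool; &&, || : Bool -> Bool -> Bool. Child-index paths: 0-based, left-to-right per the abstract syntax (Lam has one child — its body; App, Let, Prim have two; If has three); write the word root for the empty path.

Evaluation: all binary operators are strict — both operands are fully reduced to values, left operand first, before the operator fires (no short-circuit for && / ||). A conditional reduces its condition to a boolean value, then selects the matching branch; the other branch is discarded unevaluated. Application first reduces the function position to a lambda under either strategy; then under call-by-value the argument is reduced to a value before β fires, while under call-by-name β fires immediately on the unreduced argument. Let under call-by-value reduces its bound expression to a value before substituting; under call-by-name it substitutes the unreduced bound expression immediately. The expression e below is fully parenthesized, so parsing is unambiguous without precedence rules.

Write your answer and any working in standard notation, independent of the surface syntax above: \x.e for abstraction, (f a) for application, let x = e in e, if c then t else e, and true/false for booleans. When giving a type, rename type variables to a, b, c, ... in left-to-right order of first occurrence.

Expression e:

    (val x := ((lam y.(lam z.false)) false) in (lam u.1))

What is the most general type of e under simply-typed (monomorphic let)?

Answer: a -> Int

Working:
\z._ : b -> Bool
\y._ : a -> b -> Bool
  unify a -> b -> Bool ~ Bool -> c
  unify a ~ Bool
  unify b -> Bool ~ c
_ _ : b -> Bool
let x : b -> Bool
\u._ : d -> Int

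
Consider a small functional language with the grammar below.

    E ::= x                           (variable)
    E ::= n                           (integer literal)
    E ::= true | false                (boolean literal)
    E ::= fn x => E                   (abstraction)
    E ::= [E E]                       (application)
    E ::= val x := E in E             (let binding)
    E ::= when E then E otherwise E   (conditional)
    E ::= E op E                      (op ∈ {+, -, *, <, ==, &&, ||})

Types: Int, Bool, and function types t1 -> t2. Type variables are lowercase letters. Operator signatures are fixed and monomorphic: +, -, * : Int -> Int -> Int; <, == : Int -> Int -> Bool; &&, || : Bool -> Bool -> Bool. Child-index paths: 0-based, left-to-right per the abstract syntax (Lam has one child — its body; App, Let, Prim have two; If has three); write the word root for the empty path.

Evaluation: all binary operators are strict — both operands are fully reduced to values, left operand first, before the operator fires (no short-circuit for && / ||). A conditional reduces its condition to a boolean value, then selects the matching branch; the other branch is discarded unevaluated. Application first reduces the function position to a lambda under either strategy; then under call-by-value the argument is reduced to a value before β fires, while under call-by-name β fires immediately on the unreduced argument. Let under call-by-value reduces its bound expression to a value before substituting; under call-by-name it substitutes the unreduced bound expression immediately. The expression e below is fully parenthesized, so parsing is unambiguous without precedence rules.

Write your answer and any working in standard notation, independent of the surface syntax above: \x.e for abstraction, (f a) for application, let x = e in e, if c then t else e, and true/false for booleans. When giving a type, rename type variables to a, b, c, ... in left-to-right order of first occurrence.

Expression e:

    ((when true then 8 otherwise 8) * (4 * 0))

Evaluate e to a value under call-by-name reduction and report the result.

Answer: 0

Working:
step 0: ((if true then 8 else 8) * (4 * 0))
step 1: [if@0] (8 * (4 * 0))
step 2: [delta@1] (8 * 0)
step 3: [delta@root] 0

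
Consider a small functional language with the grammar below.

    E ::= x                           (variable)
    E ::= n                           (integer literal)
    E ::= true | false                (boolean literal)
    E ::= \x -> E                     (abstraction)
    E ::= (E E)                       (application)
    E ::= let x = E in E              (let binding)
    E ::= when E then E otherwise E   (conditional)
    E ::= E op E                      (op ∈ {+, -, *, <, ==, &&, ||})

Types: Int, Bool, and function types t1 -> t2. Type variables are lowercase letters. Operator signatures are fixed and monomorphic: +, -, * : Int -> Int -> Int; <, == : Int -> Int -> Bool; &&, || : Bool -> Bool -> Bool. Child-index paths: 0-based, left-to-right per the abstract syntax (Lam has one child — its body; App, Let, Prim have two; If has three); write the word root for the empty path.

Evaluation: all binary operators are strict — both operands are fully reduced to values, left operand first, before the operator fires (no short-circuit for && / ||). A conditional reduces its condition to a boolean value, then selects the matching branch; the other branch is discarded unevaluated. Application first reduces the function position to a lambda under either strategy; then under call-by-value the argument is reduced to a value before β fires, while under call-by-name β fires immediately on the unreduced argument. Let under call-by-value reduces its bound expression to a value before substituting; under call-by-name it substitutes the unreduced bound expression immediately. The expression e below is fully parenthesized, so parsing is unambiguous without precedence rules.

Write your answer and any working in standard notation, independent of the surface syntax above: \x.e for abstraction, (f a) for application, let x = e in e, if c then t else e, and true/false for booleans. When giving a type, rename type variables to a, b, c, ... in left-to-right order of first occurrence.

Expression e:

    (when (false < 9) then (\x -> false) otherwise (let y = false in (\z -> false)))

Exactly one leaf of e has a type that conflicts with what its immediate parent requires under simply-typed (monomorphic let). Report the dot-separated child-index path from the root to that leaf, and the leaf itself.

Answer: 0.0 : false

Trace:
  unify Bool ~ Int
  FAIL: mismatch Bool ~ Int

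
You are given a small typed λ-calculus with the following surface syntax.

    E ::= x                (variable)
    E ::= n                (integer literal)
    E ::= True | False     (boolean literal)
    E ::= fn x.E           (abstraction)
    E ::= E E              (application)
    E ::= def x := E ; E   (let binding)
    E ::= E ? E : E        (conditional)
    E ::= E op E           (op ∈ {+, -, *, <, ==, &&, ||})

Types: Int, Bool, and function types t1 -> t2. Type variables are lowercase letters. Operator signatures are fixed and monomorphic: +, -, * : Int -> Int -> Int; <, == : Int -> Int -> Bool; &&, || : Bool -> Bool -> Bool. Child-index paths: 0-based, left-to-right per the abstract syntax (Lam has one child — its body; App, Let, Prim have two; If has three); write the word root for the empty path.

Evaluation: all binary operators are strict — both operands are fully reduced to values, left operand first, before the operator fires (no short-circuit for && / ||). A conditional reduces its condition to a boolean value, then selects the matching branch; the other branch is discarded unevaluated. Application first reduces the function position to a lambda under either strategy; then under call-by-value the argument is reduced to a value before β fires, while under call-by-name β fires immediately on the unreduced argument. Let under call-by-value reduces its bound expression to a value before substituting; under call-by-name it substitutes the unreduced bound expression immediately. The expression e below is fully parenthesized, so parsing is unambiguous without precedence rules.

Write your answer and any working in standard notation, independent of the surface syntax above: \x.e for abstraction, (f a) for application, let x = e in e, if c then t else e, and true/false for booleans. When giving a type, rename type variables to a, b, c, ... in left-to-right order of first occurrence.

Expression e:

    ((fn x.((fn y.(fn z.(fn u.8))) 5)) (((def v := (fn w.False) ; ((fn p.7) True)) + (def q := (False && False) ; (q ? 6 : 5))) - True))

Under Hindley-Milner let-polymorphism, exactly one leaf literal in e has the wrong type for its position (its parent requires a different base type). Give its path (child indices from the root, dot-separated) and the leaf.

Trace:
\u._ : d -> Int
\z._ : c -> d -> Int
\y._ : b -> c -> d -> Int
  unify b -> c -> d -> Int ~ Int -> e
  unify b ~ Int
  unify c -> d -> Int ~ e
_ _ : c -> d -> Int
\x._ : a -> c -> d -> Int
\w._ : f -> Bool
let v : forall. f -> Bool
\p._ : g -> Int
  unify g -> Int ~ Bool -> h
  unify g ~ Bool
  unify Int ~ h
_ _ : Int
  unify Int ~ Int
  unify Bool ~ Bool
  unify Bool ~ Bool
let q : Bool
q : Bool
  unify Bool ~ Bool
  unify Int ~ Int
  unify Int ~ Int
  unify Int ~ Int
  unify Bool ~ Int
  FAIL: mismatch Bool ~ Int

Answer: 1.1 : true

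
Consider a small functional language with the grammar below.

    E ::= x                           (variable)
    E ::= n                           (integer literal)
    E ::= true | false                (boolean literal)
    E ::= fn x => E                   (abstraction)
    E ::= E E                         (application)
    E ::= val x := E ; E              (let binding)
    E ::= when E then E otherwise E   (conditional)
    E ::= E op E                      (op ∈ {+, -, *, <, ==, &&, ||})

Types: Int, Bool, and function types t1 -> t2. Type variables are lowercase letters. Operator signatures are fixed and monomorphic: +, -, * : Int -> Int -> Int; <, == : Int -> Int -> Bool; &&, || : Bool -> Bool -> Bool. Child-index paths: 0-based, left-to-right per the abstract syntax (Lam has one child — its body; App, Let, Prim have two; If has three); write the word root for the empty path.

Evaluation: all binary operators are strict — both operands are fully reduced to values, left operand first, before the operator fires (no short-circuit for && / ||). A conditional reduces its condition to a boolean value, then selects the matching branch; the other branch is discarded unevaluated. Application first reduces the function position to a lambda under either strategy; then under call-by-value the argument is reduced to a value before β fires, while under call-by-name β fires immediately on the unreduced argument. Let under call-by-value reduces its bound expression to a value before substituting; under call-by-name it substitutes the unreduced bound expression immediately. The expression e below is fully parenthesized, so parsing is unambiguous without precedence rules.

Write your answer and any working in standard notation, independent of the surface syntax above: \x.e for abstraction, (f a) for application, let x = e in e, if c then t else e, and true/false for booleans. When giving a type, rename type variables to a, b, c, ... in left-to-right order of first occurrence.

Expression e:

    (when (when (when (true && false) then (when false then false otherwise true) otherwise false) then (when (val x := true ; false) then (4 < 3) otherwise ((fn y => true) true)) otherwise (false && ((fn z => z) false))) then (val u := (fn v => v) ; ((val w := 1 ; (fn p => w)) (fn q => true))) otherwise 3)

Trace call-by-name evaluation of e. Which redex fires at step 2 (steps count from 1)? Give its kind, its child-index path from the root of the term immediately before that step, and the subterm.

Trace:
step 0: (if (if (if (true && false) then (if false then false else true) else false) then (if (let x = true in false) then (4 < 3) else ((\y.true) true)) else (false && ((\z.z) false))) then (let u = (\v.v) in ((let w = 1 in (\p.w)) (\q.true))) else 3)
step 1: [delta@0.0.0] (if (if (if false then (if false then false else true) else false) then (if (let x = true in false) then (4 < 3) else ((\y.true) true)) else (false && ((\z.z) false))) then (let u = (\v.v) in ((let w = 1 in (\p.w)) (\q.true))) else 3)
step 2: [if@0.0] (if (if false then (if (let x = true in false) then (4 < 3) else ((\y.true) true)) else (false && ((\z.z) false))) then (let u = (\v.v) in ((let w = 1 in (\p.w)) (\q.true))) else 3)

Answer: if at 0.0 : (if false then (if false then false else true) else false)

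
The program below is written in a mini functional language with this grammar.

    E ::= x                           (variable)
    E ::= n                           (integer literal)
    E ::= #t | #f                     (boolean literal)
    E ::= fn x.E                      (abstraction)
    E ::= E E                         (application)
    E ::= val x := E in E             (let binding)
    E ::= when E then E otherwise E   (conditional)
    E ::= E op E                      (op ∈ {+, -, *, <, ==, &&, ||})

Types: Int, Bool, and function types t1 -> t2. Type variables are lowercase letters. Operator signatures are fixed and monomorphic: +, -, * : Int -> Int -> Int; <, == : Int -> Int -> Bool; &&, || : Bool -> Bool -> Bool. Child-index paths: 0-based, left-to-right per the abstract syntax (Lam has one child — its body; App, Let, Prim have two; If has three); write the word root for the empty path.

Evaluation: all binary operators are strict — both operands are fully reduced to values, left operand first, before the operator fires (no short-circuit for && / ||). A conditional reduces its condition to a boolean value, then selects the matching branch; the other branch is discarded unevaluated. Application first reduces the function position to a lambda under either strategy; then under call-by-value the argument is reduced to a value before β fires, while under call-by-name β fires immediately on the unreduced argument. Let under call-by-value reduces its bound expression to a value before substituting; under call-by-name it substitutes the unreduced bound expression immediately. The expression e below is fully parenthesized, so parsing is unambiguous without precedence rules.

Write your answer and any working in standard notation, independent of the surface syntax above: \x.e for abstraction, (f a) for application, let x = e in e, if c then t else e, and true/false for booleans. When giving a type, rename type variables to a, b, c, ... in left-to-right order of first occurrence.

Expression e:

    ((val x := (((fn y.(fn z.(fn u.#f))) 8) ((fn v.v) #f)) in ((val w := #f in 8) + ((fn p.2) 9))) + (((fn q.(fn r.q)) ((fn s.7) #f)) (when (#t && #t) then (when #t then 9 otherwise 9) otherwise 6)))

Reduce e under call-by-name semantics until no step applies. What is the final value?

Working:
step 0: ((let x = (((\y.(\z.(\u.false))) 8) ((\v.v) false)) in ((let w = false in 8) + ((\p.2) 9))) + (((\q.(\r.q)) ((\s.7) false)) (if (true && true) then (if true then 9 else 9) else 6)))
step 1: [let@0] (((let w = false in 8) + ((\p.2) 9)) + (((\q.(\r.q)) ((\s.7) false)) (if (true && true) then (if true then 9 else 9) else 6)))
step 2: [let@0.0] ((8 + ((\p.2) 9)) + (((\q.(\r.q)) ((\s.7) false)) (if (true && true) then (if true then 9 else 9) else 6)))
step 3: [beta@0.1] ((8 + 2) + (((\q.(\r.q)) ((\s.7) false)) (if (true && true) then (if true then 9 else 9) else 6)))
step 4: [delta@0] (10 + (((\q.(\r.q)) ((\s.7) false)) (if (true && true) then (if true then 9 else 9) else 6)))
step 5: [beta@1.0] (10 + ((\r.((\s.7) false)) (if (true && true) then (if true then 9 else 9) else 6)))
step 6: [beta@1] (10 + ((\s.7) false))
step 7: [beta@1] (10 + 7)
step 8: [delta@root] 17

Answer: 17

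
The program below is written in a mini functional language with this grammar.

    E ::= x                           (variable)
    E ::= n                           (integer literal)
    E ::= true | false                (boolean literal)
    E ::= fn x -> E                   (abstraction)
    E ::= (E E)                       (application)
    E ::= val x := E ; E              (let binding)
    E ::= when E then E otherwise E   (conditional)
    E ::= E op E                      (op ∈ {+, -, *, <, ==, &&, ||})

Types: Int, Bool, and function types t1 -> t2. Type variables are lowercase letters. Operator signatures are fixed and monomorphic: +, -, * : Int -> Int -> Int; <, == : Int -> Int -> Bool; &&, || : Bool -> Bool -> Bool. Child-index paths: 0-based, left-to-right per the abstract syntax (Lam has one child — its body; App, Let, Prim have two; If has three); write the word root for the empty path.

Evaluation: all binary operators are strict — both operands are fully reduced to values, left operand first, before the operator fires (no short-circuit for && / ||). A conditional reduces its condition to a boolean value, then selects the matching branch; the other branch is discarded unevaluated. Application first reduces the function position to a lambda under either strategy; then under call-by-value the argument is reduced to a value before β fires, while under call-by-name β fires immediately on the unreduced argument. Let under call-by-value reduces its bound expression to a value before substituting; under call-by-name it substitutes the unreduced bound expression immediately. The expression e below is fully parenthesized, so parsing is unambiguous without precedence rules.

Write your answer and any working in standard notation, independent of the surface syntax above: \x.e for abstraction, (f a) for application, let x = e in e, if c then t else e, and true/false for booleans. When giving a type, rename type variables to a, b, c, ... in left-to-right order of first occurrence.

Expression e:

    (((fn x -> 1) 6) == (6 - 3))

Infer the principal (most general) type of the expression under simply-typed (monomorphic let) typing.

Answer: Bool

Trace:
\x._ : a -> Int
  unify a -> Int ~ Int -> b
  unify a ~ Int
  unify Int ~ b
_ _ : Int
  unify Int ~ Int
  unify Int ~ Int
  unify Int ~ Int
  unify Int ~ Int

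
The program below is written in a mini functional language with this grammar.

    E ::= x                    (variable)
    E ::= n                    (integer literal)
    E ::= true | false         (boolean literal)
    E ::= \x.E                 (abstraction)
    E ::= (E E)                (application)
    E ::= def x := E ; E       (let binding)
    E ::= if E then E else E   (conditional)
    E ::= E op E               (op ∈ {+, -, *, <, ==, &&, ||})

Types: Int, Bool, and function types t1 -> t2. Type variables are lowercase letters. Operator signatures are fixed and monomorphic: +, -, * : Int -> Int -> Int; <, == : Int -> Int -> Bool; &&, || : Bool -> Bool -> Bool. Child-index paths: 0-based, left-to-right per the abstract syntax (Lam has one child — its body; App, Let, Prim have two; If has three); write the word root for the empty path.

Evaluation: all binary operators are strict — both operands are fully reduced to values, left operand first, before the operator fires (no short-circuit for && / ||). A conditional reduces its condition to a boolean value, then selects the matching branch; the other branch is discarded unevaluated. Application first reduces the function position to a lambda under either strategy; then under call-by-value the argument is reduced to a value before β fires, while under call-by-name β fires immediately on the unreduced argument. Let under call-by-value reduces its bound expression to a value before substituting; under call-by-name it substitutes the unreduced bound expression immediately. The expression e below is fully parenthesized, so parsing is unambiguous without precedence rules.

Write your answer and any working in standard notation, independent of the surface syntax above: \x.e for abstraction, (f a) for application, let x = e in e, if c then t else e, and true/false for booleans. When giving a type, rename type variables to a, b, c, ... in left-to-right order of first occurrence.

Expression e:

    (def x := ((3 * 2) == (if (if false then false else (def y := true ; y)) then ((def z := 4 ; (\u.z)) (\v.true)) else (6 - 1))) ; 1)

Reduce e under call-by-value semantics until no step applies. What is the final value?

Working:
step 0: (let x = ((3 * 2) == (if (if false then false else (let y = true in y)) then ((let z = 4 in (\u.z)) (\v.true)) else (6 - 1))) in 1)
step 1: [delta@0.0] (let x = (6 == (if (if false then false else (let y = true in y)) then ((let z = 4 in (\u.z)) (\v.true)) else (6 - 1))) in 1)
step 2: [if@0.1.0] (let x = (6 == (if (let y = true in y) then ((let z = 4 in (\u.z)) (\v.true)) else (6 - 1))) in 1)
step 3: [let@0.1.0] (let x = (6 == (if true then ((let z = 4 in (\u.z)) (\v.true)) else (6 - 1))) in 1)
step 4: [if@0.1] (let x = (6 == ((let z = 4 in (\u.z)) (\v.true))) in 1)
step 5: [let@0.1.0] (let x = (6 == ((\u.4) (\v.true))) in 1)
step 6: [beta@0.1] (let x = (6 == 4) in 1)
step 7: [delta@0] (let x = false in 1)
step 8: [let@root] 1

Answer: 1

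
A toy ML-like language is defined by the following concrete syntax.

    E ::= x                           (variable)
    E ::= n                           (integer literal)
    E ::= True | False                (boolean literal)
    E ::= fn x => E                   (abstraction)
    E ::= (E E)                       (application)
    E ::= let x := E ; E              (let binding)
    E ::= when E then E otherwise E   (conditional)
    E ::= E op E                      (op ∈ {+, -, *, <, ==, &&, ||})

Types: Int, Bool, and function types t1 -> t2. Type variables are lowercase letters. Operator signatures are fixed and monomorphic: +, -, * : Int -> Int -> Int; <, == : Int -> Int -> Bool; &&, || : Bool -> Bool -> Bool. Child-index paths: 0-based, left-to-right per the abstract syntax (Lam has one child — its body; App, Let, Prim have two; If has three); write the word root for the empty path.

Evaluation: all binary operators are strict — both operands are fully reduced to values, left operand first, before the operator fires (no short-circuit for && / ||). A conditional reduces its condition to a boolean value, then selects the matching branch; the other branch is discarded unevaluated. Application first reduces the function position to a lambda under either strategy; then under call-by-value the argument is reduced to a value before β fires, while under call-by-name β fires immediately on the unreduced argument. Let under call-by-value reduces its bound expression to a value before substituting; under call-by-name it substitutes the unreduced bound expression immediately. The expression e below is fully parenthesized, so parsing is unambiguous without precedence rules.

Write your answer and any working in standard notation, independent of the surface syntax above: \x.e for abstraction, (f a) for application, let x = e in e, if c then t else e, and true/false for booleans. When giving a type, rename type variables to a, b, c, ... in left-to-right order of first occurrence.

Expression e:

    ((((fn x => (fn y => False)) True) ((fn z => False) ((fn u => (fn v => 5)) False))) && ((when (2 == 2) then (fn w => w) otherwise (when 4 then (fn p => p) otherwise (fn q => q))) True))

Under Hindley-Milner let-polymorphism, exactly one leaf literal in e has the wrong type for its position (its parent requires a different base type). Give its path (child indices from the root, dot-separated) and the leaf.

Derivation:
\y._ : b -> Bool
\x._ : a -> b -> Bool
  unify a -> b -> Bool ~ Bool -> c
  unify a ~ Bool
  unify b -> Bool ~ c
_ _ : b -> Bool
\z._ : d -> Bool
\v._ : f -> Int
\u._ : e -> f -> Int
  unify e -> f -> Int ~ Bool -> g
  unify e ~ Bool
  unify f -> Int ~ g
_ _ : f -> Int
  unify d -> Bool ~ (f -> Int) -> h
  unify d ~ f -> Int
  unify Bool ~ h
_ _ : Bool
  unify b -> Bool ~ Bool -> i
  unify b ~ Bool
  unify Bool ~ i
_ _ : Bool
  unify Bool ~ Bool
  unify Int ~ Int
  unify Int ~ Int
  unify Bool ~ Bool
w : j
\w._ : j -> j
  unify Int ~ Bool
  FAIL: mismatch Int ~ Bool

Answer: 1.0.2.0 : 4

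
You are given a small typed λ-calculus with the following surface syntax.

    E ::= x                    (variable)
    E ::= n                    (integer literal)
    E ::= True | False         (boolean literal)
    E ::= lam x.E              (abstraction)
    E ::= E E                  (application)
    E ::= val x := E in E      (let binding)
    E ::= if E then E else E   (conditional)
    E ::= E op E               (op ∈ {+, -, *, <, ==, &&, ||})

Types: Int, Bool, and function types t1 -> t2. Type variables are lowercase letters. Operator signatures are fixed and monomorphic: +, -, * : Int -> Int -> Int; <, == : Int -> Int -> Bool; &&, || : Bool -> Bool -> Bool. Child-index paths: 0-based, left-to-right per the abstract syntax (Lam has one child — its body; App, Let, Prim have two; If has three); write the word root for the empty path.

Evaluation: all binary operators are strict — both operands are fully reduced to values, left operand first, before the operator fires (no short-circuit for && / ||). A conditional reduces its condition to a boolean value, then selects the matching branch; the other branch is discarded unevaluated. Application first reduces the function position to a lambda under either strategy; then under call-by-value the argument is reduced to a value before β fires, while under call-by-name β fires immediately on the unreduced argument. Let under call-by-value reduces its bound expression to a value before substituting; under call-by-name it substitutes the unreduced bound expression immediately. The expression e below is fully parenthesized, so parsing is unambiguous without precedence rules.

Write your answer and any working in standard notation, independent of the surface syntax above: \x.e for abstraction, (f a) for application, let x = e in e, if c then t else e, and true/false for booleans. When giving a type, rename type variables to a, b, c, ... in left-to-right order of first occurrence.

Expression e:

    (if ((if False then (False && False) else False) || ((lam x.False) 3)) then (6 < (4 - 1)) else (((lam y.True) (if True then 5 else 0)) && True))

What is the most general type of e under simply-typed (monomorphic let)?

Answer: Bool

Working:
  unify Bool ~ Bool
  unify Bool ~ Bool
  unify Bool ~ Bool
  unify Bool ~ Bool
  unify Bool ~ Bool
\x._ : a -> Bool
  unify a -> Bool ~ Int -> b
  unify a ~ Int
  unify Bool ~ b
_ _ : Bool
  unify Bool ~ Bool
  unify Bool ~ Bool
  unify Int ~ Int
  unify Int ~ Int
  unify Int ~ Int
  unify Int ~ Int
\y._ : c -> Bool
  unify Bool ~ Bool
  unify Int ~ Int
  unify c -> Bool ~ Int -> d
  unify c ~ Int
  unify Bool ~ d
_ _ : Bool
  unify Bool ~ Bool
  unify Bool ~ Bool
  unify Bool ~ Bool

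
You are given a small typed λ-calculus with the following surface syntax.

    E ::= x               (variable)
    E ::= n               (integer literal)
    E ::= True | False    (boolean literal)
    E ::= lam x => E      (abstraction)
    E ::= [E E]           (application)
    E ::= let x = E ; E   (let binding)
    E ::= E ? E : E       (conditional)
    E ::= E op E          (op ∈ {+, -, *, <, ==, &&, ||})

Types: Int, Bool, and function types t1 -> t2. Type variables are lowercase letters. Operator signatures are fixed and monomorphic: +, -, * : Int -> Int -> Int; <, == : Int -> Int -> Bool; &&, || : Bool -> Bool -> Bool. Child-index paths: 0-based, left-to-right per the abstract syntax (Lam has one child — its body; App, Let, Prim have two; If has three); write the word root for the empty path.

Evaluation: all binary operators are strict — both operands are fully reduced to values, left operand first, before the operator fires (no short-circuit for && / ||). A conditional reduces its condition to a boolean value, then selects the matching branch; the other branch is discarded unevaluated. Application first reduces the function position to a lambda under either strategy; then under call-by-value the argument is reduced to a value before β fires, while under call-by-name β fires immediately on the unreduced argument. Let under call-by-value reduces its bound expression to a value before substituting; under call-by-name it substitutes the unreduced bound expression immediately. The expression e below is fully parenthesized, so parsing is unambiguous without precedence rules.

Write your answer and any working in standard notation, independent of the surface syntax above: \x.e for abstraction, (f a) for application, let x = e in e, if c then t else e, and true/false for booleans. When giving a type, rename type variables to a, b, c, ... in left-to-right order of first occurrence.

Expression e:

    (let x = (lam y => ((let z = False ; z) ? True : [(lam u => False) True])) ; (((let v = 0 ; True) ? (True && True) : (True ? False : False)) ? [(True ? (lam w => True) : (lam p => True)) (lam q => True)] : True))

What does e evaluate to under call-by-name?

Working:
step 0: (let x = (\y.(if (let z = false in z) then true else ((\u.false) true))) in (if (if (let v = 0 in true) then (true && true) else (if true then false else false)) then ((if true then (\w.true) else (\p.true)) (\q.true)) else true))
step 1: [let@root] (if (if (let v = 0 in true) then (true && true) else (if true then false else false)) then ((if true then (\w.true) else (\p.true)) (\q.true)) else true)
step 2: [let@0.0] (if (if true then (true && true) else (if true then false else false)) then ((if true then (\w.true) else (\p.true)) (\q.true)) else true)
step 3: [if@0] (if (true && true) then ((if true then (\w.true) else (\p.true)) (\q.true)) else true)
step 4: [delta@0] (if true then ((if true then (\w.true) else (\p.true)) (\q.true)) else true)
step 5: [if@root] ((if true then (\w.true) else (\p.true)) (\q.true))
step 6: [if@0] ((\w.true) (\q.true))
step 7: [beta@root] true

Answer: true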